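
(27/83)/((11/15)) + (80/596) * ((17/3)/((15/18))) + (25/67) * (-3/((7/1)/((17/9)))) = 201794066/191404059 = 1.05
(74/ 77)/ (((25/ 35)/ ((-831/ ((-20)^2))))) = -30747/ 11000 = -2.80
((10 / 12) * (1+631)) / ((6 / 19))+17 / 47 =705623 / 423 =1668.14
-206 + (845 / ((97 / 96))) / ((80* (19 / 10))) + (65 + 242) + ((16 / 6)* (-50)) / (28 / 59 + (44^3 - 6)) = 295923482017 / 2778615537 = 106.50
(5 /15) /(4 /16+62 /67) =268 /945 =0.28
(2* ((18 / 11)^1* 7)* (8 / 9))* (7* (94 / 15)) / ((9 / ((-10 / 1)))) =-294784 / 297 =-992.54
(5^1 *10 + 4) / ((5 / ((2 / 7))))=3.09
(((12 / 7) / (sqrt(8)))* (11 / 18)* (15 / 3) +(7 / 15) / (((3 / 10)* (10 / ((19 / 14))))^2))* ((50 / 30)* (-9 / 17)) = -275* sqrt(2) / 238 - 361 / 4284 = -1.72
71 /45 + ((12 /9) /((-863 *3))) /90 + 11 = 879224 /69903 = 12.58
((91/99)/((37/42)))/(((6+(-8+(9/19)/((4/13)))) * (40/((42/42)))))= -1729/30525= -0.06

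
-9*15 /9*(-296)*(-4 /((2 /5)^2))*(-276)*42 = 1286712000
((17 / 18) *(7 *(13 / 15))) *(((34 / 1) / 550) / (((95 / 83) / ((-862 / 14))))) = -134399161 / 7053750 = -19.05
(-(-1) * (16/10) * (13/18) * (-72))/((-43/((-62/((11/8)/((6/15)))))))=-412672/11825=-34.90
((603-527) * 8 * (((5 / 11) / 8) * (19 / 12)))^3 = 163640.12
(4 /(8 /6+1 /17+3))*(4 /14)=51 /196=0.26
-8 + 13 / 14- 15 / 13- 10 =-3317 / 182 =-18.23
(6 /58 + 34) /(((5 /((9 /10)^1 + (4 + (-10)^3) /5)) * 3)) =-653729 /1450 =-450.85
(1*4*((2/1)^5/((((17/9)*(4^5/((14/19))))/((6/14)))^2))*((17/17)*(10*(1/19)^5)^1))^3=48427561125/18510537006870790994368211443591666324209664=0.00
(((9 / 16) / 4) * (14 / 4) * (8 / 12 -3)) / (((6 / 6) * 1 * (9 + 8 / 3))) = -0.10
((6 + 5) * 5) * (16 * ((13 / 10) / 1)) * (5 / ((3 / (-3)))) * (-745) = 4261400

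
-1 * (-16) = 16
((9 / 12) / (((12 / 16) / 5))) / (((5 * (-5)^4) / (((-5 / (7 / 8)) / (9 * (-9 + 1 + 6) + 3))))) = 0.00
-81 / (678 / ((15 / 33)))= -135 / 2486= -0.05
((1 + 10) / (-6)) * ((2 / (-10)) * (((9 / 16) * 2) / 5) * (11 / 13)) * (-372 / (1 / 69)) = -2329371 / 1300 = -1791.82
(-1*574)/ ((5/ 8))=-4592/ 5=-918.40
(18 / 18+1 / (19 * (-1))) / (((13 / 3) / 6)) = 324 / 247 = 1.31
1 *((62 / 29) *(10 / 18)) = 310 / 261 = 1.19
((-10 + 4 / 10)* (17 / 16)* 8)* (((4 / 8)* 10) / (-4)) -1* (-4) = 106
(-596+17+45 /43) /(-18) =4142 /129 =32.11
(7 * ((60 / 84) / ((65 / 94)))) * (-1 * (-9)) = 846 / 13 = 65.08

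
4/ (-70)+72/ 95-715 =-475009/ 665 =-714.30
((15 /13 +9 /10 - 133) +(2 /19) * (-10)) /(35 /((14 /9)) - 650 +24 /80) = 0.21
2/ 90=1/ 45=0.02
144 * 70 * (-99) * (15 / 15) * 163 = -162660960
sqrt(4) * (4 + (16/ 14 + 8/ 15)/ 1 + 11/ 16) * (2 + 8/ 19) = 245893/ 7980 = 30.81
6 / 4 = 3 / 2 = 1.50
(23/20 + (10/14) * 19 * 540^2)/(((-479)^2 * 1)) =554040161/32121740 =17.25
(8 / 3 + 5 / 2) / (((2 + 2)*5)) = 31 / 120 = 0.26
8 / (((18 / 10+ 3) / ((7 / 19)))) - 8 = -421 / 57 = -7.39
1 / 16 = 0.06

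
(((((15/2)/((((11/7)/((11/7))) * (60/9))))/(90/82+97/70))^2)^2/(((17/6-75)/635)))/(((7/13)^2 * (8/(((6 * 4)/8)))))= -548383654402951696875/1143970665672828470272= -0.48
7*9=63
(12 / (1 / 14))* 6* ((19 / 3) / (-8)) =-798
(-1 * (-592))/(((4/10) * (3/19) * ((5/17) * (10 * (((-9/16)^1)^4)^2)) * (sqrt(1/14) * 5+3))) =2874432632651776/21738594105 - 205316616617984 * sqrt(14)/13043156463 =73328.50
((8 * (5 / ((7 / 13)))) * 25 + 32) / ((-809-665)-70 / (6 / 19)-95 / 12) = -158688 / 143101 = -1.11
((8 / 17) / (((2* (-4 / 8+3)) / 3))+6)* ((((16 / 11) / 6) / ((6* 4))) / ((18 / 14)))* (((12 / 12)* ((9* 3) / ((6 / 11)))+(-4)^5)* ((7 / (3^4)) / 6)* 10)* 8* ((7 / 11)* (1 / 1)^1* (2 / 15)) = -951953968 / 202439655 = -4.70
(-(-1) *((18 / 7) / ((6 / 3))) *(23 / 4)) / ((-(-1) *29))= 207 / 812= 0.25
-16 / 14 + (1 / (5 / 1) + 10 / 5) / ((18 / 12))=34 / 105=0.32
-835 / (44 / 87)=-1651.02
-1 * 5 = -5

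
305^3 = 28372625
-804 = -804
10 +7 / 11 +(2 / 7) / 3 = 2479 / 231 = 10.73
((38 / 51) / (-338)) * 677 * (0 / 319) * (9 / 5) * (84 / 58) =0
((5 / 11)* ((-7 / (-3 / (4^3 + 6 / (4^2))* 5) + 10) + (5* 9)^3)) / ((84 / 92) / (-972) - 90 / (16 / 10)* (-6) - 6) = 6793618905 / 54347282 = 125.00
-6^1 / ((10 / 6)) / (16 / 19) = -171 / 40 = -4.28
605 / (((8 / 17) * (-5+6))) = 10285 / 8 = 1285.62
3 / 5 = 0.60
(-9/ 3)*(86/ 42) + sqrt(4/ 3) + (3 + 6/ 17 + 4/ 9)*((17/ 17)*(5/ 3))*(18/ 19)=-997/ 6783 + 2*sqrt(3)/ 3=1.01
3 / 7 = 0.43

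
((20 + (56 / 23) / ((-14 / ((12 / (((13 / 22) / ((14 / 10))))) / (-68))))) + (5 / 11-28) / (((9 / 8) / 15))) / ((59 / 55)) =-97064972 / 299897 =-323.66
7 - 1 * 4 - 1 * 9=-6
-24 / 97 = -0.25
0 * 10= 0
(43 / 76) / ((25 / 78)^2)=65403 / 11875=5.51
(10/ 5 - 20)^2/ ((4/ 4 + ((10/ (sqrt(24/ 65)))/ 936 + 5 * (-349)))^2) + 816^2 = 164506697072640 * sqrt(390)/ 1512533886937612069715209 + 1007129763981853482425201084160/ 1512533886937612069715209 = 665856.00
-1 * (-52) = 52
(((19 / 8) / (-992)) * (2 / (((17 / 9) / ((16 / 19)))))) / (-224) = 9 / 944384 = 0.00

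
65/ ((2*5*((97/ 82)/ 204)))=108732/ 97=1120.95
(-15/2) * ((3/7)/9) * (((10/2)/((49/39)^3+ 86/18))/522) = -164775/325662344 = -0.00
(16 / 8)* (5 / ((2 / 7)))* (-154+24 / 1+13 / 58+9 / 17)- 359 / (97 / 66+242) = -71695842639 / 15844034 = -4525.10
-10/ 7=-1.43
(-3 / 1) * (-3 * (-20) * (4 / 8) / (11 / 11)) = -90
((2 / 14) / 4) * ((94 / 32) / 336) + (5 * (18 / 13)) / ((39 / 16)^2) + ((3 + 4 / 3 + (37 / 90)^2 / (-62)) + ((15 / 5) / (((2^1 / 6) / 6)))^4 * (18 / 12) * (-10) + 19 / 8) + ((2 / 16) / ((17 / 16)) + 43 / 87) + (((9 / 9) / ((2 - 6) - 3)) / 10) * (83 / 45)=-435136990562267367576701 / 3411612792806400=-127545831.54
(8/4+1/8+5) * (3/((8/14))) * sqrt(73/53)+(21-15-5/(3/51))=-79+1197 * sqrt(3869)/1696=-35.10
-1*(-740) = 740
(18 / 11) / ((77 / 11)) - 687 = -52881 / 77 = -686.77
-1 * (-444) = 444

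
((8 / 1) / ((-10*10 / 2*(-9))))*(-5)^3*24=-160 / 3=-53.33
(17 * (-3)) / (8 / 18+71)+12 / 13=1749 / 8359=0.21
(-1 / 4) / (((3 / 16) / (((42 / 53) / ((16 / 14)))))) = -0.92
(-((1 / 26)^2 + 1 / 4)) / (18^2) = -85 / 109512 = -0.00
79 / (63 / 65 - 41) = -5135 / 2602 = -1.97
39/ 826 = 0.05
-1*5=-5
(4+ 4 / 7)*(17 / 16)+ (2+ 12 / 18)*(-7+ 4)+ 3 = -1 / 7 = -0.14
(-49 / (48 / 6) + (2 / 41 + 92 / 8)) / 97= 1779 / 31816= 0.06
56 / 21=8 / 3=2.67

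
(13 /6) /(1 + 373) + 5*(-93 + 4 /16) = -520321 /1122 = -463.74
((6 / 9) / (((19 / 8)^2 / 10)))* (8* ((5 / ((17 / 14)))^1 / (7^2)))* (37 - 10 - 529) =-51404800 / 128877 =-398.87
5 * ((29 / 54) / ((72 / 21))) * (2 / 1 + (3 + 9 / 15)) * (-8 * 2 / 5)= -5684 / 405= -14.03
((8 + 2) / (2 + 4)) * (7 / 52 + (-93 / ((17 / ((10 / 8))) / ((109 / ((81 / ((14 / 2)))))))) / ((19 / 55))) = -105623035 / 340119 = -310.55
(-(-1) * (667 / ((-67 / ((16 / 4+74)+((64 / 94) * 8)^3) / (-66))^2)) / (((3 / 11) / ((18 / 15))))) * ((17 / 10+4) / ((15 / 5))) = 15030051808432519382832 / 48387897611881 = 310615929.81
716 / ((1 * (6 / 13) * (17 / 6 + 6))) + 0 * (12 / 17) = 9308 / 53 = 175.62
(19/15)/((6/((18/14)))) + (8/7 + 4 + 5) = 729/70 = 10.41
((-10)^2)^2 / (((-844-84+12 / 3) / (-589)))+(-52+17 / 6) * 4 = 475690 / 77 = 6177.79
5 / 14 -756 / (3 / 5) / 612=-405 / 238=-1.70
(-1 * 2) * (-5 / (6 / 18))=30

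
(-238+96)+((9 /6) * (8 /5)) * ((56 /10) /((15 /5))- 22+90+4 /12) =26.48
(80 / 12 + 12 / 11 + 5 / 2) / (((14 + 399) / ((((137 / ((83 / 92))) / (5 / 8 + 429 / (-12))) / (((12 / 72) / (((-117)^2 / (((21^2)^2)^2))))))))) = -11536491616 / 49476217278350709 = -0.00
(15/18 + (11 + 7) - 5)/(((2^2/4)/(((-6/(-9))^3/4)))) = 83/81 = 1.02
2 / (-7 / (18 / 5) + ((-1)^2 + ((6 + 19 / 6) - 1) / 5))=90 / 31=2.90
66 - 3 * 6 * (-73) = 1380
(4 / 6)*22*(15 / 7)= 220 / 7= 31.43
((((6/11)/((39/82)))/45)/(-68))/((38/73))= -2993/4157010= -0.00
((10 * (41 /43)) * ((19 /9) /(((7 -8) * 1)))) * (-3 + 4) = -7790 /387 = -20.13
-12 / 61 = -0.20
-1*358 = -358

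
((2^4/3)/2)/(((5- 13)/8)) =-8/3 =-2.67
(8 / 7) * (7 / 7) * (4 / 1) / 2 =16 / 7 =2.29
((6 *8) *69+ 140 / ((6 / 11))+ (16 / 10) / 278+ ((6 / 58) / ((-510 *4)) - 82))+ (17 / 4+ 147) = 29915508761 / 8223240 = 3637.92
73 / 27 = 2.70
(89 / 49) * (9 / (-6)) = -267 / 98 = -2.72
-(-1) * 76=76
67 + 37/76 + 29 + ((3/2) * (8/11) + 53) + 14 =137587/836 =164.58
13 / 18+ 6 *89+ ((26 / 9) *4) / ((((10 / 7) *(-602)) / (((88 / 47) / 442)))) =551143483 / 1030710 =534.72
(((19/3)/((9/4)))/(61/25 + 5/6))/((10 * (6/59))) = 11210/13257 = 0.85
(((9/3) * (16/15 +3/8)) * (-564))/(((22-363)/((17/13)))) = 414681/44330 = 9.35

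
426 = 426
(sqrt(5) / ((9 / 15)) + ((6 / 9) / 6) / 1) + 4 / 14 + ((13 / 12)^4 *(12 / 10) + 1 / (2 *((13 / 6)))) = 3585931 / 1572480 + 5 *sqrt(5) / 3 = 6.01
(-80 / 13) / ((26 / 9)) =-360 / 169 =-2.13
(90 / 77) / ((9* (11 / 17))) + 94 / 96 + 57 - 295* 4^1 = -45608719 / 40656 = -1121.82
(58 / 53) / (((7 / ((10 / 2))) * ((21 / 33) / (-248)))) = -304.63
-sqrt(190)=-13.78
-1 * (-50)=50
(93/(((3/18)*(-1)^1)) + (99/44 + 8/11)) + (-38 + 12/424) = -1382863/2332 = -592.99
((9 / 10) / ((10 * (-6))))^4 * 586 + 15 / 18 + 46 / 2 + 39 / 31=1866802207169 / 74400000000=25.09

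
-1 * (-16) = 16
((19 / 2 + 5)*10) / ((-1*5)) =-29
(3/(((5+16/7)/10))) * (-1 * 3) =-210/17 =-12.35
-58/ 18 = -29/ 9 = -3.22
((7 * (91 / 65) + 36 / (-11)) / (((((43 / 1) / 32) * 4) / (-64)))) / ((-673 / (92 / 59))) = 16910336 / 93907055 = 0.18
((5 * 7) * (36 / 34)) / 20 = 63 / 34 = 1.85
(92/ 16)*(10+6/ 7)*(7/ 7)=62.43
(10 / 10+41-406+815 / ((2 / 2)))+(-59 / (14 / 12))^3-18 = -44213345 / 343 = -128901.88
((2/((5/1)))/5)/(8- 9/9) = 2/175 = 0.01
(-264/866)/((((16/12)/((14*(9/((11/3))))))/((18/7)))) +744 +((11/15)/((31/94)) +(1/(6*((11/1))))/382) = 1228501678243/1692103380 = 726.02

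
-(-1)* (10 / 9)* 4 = 40 / 9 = 4.44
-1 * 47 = -47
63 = 63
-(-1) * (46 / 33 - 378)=-12428 / 33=-376.61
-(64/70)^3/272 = -0.00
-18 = -18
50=50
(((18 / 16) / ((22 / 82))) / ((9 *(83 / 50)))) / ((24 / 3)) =1025 / 29216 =0.04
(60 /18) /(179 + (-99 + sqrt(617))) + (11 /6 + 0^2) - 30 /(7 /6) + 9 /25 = -142542751 /6072150 - 10 * sqrt(617) /17349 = -23.49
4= 4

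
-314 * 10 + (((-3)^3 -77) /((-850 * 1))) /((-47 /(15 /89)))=-1116442856 /355555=-3140.00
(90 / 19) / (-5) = -18 / 19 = -0.95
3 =3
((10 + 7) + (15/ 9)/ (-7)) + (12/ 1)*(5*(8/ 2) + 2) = 5896/ 21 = 280.76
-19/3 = -6.33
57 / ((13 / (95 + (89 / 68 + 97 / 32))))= 236949 / 544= 435.57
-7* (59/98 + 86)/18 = -943/28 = -33.68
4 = 4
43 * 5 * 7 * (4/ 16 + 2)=13545/ 4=3386.25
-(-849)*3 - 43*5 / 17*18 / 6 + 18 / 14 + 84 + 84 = 318723 / 119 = 2678.34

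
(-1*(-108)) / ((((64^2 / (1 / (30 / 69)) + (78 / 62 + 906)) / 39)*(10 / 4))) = 6006312 / 9583175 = 0.63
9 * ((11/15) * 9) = 297/5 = 59.40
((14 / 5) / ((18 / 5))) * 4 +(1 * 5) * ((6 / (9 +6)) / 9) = 3.33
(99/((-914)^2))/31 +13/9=336665479/233075484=1.44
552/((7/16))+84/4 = 1282.71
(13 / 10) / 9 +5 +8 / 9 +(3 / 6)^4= 1463 / 240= 6.10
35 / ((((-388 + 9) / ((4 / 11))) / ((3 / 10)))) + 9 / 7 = 37227 / 29183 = 1.28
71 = 71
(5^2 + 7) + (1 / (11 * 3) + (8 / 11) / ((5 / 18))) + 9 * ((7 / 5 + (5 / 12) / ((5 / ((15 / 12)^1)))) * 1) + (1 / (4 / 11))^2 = 18397 / 330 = 55.75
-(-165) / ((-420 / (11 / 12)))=-121 / 336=-0.36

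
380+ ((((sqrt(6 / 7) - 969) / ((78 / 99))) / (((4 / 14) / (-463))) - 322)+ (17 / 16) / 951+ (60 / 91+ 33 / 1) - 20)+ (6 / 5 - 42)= 1061423436967 / 532560 - 15279*sqrt(42) / 52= 1991154.66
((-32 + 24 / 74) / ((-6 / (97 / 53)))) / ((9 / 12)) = 227368 / 17649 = 12.88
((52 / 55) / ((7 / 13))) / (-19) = -676 / 7315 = -0.09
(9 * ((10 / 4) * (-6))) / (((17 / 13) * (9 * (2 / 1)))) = -195 / 34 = -5.74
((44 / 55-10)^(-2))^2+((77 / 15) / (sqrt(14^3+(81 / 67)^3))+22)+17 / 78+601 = 5159 *sqrt(55330282571) / 12387376695+108826831183 / 174620784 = 623.32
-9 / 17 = -0.53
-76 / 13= -5.85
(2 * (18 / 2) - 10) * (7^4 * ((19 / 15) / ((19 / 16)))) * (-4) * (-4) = 4917248 / 15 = 327816.53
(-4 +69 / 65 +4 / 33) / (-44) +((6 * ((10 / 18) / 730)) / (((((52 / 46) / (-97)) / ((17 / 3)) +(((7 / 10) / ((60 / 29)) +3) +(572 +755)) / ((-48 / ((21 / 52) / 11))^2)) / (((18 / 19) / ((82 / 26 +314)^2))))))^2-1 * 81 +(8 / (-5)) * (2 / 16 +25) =-37731312129740959289634061133883627750735661234774397 / 311479006858436791250457352549006783716963070490220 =-121.14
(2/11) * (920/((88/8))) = 1840/121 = 15.21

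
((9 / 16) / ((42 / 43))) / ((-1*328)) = -129 / 73472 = -0.00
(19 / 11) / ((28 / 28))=19 / 11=1.73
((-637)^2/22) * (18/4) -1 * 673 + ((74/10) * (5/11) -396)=3605033/44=81932.57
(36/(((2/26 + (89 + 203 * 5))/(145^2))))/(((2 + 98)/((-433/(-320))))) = 9.28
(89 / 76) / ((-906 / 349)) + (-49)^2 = 165292195 / 68856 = 2400.55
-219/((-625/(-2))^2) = -876/390625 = -0.00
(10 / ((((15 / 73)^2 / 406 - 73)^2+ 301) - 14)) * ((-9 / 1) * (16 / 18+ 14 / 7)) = -93621049069520 / 2022209192720457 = -0.05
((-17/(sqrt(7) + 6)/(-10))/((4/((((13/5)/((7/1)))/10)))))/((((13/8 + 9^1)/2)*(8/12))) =117/126875 - 39*sqrt(7)/253750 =0.00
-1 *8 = -8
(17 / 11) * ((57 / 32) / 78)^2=6137 / 7614464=0.00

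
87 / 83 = 1.05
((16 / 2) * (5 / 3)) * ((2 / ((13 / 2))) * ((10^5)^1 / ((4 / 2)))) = 8000000 / 39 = 205128.21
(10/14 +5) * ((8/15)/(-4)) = -16/21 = -0.76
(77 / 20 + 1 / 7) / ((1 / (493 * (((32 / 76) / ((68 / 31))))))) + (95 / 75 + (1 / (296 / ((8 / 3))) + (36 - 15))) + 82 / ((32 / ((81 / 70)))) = 317377911 / 787360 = 403.09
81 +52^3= 140689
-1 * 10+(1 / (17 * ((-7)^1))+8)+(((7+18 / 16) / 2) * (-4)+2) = -7739 / 476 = -16.26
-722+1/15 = -10829/15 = -721.93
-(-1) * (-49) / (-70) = 7 / 10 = 0.70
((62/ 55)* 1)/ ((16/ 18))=279/ 220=1.27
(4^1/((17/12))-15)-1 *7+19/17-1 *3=-358/17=-21.06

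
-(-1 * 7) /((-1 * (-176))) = 7 /176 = 0.04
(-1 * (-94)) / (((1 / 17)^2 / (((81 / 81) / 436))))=13583 / 218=62.31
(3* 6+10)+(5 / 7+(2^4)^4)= 458953 / 7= 65564.71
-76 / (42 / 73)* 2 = -5548 / 21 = -264.19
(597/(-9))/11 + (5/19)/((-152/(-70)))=-5.91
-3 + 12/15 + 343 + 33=1869/5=373.80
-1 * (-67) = 67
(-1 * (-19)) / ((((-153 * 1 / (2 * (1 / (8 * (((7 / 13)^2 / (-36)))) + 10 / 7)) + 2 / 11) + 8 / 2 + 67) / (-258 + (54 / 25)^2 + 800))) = 49307357957 / 363684375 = 135.58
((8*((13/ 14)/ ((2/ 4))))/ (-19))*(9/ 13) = -72/ 133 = -0.54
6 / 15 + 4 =22 / 5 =4.40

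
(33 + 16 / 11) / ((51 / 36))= 4548 / 187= 24.32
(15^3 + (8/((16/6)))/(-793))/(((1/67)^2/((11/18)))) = 22026095498/2379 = 9258552.12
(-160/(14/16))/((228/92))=-73.78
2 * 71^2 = 10082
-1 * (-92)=92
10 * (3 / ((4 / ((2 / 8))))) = 15 / 8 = 1.88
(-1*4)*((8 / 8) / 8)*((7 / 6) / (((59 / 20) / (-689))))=24115 / 177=136.24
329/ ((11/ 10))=3290/ 11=299.09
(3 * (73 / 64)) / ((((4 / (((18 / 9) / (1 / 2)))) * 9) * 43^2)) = 73 / 355008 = 0.00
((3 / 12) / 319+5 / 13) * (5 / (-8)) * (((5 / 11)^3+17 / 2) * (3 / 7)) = -2193789915 / 2472806336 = -0.89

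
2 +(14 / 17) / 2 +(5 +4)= 194 / 17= 11.41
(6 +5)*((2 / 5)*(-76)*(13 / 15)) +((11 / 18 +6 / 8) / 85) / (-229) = -1015419221 / 3503700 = -289.81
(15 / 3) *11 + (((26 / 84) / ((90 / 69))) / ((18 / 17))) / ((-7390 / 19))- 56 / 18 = 8696751023 / 167605200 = 51.89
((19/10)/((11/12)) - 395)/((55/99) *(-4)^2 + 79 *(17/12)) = -777996/239195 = -3.25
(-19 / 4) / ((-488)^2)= -0.00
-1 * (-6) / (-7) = -6 / 7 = -0.86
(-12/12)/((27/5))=-5/27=-0.19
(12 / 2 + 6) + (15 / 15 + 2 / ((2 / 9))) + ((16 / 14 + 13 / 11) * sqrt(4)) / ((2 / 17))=4737 / 77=61.52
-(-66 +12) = 54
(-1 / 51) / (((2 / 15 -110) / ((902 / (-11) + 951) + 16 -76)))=4045 / 28016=0.14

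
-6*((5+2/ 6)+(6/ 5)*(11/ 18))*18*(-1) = 3276/ 5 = 655.20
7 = 7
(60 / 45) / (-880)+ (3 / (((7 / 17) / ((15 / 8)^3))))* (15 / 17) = 42.37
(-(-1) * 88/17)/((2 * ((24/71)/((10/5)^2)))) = 1562/51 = 30.63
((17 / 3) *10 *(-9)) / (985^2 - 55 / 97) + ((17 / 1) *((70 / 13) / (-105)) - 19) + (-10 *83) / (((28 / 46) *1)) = -1383.44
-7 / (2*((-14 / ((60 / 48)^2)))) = 25 / 64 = 0.39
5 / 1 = 5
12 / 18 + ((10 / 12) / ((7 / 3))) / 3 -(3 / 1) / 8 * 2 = 1 / 28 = 0.04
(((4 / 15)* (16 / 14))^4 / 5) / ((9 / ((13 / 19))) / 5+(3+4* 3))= 6815744 / 69648508125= 0.00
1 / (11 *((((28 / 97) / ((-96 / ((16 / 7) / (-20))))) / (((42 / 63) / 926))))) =970 / 5093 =0.19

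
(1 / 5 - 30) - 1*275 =-304.80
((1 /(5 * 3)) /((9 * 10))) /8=1 /10800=0.00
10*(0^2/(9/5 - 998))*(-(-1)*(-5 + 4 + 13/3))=0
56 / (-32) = -7 / 4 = -1.75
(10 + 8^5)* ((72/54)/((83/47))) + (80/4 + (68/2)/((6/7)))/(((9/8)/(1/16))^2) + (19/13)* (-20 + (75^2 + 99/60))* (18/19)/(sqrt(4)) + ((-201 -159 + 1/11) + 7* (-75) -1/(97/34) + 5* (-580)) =69506015485733/2797641990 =24844.50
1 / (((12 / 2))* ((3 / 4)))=2 / 9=0.22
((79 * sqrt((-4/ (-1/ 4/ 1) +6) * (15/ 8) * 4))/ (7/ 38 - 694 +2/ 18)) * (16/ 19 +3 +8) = -17.32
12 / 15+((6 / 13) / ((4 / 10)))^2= 1801 / 845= 2.13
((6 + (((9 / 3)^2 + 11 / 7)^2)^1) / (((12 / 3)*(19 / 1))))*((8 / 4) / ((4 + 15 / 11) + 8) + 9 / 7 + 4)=2305115 / 273714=8.42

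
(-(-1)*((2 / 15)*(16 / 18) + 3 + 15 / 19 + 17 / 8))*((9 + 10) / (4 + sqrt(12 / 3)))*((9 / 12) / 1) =14.33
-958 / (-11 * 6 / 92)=44068 / 33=1335.39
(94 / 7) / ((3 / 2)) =8.95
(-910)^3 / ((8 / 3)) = -282589125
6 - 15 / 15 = 5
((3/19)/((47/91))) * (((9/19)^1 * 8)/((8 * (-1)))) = -2457/16967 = -0.14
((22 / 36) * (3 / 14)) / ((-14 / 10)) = -55 / 588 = -0.09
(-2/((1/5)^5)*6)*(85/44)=-796875/11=-72443.18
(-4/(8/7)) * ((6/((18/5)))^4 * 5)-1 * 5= -22685/162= -140.03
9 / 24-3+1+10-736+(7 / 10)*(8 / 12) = -87259 / 120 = -727.16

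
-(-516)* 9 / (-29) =-4644 / 29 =-160.14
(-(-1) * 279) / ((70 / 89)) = 24831 / 70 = 354.73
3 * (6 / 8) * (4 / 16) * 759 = 6831 / 16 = 426.94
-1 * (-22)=22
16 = 16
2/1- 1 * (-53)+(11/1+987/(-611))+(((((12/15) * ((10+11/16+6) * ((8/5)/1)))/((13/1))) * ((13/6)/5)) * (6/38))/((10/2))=9942846/154375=64.41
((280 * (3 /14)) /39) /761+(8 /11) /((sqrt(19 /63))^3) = 20 /9893+1512 * sqrt(133) /3971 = 4.39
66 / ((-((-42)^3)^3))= 11 / 67778563974912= 0.00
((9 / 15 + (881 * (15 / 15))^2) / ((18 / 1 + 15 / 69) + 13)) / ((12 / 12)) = 44629292 / 1795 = 24863.12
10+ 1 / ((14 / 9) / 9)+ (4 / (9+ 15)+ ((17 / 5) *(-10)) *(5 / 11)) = 115 / 231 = 0.50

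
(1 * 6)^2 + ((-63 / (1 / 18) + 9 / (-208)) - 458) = -1556.04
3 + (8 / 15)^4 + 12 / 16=775759 / 202500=3.83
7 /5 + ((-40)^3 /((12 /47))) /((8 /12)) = -1879993 /5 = -375998.60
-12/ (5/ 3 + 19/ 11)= -99/ 28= -3.54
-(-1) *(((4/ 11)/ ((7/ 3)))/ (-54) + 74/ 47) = 51188/ 32571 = 1.57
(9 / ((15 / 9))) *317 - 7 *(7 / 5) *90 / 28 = 16803 / 10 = 1680.30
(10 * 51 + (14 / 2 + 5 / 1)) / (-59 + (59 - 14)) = -261 / 7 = -37.29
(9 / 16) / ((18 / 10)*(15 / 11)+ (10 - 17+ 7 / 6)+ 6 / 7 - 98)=-2079 / 371528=-0.01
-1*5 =-5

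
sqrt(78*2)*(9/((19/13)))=234*sqrt(39)/19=76.91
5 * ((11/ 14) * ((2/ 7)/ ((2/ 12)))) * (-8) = -2640/ 49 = -53.88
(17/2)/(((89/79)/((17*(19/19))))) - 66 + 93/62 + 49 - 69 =3895/89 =43.76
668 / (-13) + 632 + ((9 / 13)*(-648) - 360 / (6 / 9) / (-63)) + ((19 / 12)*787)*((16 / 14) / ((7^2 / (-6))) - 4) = -5018.14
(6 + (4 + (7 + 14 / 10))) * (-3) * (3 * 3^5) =-201204 / 5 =-40240.80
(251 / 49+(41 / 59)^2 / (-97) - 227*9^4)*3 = -73924346668299 / 16545193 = -4468025.65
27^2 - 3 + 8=734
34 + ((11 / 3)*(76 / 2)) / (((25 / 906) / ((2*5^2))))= 252506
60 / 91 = 0.66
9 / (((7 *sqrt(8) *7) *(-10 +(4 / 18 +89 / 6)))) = 81 *sqrt(2) / 8918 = 0.01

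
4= 4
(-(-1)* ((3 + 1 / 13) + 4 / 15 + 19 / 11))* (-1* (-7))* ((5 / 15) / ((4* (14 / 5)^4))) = 1359625 / 28252224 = 0.05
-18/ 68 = -9/ 34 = -0.26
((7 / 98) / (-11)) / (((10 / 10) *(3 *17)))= -1 / 7854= -0.00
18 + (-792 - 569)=-1343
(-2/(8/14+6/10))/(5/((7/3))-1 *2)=-490/41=-11.95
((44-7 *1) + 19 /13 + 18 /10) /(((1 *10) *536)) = 2617 /348400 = 0.01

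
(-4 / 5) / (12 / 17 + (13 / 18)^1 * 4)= -306 / 1375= -0.22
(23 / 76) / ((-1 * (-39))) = 23 / 2964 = 0.01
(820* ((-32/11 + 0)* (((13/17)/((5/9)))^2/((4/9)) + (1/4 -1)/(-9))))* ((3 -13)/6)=494398336/28611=17280.01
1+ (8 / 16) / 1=1.50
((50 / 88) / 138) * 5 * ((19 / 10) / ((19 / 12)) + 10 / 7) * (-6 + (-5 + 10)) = -0.05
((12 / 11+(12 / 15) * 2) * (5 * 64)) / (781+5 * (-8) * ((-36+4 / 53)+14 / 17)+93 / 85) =21335680 / 54166937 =0.39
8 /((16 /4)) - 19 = -17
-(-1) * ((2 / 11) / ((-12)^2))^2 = 1 / 627264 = 0.00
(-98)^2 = 9604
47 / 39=1.21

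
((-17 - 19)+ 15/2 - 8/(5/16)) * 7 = -3787/10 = -378.70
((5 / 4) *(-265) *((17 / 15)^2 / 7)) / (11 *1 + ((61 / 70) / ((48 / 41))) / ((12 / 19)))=-4.99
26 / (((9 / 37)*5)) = 962 / 45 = 21.38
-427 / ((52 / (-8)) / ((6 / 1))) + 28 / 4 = 5215 / 13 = 401.15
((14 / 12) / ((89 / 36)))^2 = 1764 / 7921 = 0.22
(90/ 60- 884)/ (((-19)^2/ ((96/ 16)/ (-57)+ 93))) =-3115225/ 13718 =-227.09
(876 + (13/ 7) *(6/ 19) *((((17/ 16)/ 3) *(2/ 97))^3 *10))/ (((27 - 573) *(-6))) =122496429497713/ 458103084461568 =0.27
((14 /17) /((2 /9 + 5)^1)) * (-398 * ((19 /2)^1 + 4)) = -676998 /799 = -847.31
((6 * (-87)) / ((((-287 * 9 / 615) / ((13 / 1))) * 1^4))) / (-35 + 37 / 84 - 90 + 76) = -135720 / 4079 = -33.27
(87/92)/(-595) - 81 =-4434027/54740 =-81.00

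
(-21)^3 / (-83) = 9261 / 83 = 111.58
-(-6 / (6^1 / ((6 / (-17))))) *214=-1284 / 17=-75.53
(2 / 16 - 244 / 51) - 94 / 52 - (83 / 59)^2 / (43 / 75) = -7874720783 / 793918632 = -9.92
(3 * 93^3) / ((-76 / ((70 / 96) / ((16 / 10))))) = -140762475 / 9728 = -14469.83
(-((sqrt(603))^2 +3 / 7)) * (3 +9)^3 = -7299072 / 7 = -1042724.57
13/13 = 1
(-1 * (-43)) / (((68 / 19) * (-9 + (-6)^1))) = -817 / 1020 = -0.80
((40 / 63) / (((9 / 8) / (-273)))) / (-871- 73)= 260 / 1593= 0.16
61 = 61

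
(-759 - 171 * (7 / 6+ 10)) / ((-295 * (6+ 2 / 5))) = 5337 / 3776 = 1.41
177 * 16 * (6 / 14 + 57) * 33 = 37569312 / 7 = 5367044.57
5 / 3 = 1.67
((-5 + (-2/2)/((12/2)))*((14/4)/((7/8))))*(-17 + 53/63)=63116/189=333.95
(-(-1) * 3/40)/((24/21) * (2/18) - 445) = -189/1121080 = -0.00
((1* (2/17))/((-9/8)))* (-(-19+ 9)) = -160/153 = -1.05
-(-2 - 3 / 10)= 23 / 10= 2.30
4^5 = 1024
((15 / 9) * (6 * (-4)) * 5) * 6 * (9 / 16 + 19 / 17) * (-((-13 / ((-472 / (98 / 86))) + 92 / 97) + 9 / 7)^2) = 10348.49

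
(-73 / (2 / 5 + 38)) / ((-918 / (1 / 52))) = 365 / 9165312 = 0.00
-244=-244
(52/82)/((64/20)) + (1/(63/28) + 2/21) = 15247/20664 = 0.74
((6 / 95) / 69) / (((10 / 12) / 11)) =132 / 10925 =0.01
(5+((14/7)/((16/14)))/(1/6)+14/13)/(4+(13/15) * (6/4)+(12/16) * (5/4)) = 17240/6487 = 2.66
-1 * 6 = -6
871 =871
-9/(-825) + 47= 12928/275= 47.01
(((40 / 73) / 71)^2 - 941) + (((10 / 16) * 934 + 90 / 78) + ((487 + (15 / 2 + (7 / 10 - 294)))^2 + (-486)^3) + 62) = -4007398291755603717 / 34922535700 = -114751068.66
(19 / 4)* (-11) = -52.25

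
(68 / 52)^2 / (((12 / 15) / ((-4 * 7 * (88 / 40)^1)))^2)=1713481 / 169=10138.94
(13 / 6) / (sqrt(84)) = 13* sqrt(21) / 252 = 0.24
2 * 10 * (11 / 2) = 110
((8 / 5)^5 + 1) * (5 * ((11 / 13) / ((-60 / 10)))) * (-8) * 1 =121484 / 1875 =64.79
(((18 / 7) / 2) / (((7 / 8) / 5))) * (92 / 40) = 828 / 49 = 16.90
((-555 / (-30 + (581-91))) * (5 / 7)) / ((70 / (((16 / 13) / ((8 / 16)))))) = -0.03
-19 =-19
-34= -34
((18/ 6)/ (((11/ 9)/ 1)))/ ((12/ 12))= 27/ 11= 2.45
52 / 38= 26 / 19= 1.37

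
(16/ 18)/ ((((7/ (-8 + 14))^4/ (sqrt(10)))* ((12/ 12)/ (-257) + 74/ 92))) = 13618944* sqrt(10)/ 22720663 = 1.90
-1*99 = -99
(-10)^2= 100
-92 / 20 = -4.60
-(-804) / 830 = 402 / 415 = 0.97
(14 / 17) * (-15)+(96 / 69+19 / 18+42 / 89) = -5909395 / 626382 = -9.43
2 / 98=1 / 49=0.02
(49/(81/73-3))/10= -2.59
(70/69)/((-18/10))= -350/621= -0.56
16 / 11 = 1.45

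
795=795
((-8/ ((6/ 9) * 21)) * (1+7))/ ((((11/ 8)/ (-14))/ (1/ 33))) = 1.41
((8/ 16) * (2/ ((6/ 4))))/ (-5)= -2/ 15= -0.13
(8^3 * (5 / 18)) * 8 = 10240 / 9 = 1137.78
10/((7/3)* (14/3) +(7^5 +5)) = 45/75703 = 0.00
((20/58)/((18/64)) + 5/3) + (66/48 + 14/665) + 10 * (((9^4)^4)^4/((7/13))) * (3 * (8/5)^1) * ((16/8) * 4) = 8408085916010143884604600000000000000000000000000000000000000000.00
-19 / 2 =-9.50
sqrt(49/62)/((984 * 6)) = 7 * sqrt(62)/366048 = 0.00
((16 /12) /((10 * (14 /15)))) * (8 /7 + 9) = 71 /49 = 1.45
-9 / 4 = -2.25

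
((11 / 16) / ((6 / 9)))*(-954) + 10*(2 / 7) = -109867 / 112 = -980.96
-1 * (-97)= 97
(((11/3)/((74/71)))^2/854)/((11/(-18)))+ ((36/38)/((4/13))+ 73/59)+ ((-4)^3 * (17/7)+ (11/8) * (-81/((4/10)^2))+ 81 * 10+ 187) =3140597798591/20969443936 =149.77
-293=-293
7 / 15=0.47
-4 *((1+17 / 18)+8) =-358 / 9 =-39.78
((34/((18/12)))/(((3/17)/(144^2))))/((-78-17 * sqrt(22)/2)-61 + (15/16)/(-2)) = -126793187328/6096907 + 7727480832 * sqrt(22)/6096907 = -14851.48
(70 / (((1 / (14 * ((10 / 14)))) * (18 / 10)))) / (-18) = -1750 / 81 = -21.60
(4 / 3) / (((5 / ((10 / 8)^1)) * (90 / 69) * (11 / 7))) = 161 / 990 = 0.16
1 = 1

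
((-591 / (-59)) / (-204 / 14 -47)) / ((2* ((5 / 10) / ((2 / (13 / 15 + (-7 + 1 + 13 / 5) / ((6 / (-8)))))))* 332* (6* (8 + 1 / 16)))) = -0.00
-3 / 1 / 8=-3 / 8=-0.38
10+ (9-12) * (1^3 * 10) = -20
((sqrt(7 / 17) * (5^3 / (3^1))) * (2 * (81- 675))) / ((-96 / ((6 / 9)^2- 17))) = -204875 * sqrt(119) / 408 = -5477.75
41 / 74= 0.55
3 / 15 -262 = -1309 / 5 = -261.80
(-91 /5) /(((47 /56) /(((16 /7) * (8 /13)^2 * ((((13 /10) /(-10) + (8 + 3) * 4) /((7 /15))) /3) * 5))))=-8984576 /3055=-2940.94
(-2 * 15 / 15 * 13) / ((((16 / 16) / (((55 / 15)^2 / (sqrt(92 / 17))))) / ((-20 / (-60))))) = -1573 * sqrt(391) / 621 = -50.09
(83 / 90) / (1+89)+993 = 993.01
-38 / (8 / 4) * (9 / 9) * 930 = -17670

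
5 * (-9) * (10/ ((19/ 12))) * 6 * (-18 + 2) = 518400/ 19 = 27284.21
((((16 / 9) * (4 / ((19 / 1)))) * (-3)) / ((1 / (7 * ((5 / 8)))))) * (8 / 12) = -560 / 171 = -3.27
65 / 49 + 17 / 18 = 2003 / 882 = 2.27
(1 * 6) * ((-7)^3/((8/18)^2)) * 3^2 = -750141/8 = -93767.62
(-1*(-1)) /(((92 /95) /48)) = 1140 /23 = 49.57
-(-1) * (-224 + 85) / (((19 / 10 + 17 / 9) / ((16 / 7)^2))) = -191.67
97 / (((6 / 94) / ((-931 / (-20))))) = 4244429 / 60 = 70740.48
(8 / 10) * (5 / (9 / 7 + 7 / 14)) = 56 / 25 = 2.24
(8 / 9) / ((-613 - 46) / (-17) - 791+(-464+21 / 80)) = -10880 / 14883507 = -0.00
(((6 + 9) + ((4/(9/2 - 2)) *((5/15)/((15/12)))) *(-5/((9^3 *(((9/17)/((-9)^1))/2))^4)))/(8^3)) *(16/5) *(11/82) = 699012632400203/55582132779460800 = 0.01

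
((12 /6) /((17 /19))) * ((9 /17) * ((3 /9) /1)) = 114 /289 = 0.39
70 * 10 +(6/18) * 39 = 713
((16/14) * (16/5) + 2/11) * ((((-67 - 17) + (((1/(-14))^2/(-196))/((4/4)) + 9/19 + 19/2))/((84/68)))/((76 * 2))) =-1.51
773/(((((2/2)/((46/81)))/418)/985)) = 14640295340/81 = 180744386.91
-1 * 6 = -6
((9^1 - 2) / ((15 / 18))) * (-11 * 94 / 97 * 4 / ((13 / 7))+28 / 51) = -20177416 / 107185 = -188.25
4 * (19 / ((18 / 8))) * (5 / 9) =1520 / 81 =18.77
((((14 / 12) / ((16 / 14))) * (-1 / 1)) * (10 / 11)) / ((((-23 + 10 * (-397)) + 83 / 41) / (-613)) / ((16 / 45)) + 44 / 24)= -6157585 / 133659647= -0.05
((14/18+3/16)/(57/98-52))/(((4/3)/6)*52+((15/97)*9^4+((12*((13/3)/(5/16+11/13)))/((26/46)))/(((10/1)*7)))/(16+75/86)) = -8086025636395/30907543817891408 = -0.00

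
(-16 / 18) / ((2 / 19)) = -76 / 9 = -8.44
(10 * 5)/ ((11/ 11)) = 50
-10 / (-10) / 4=1 / 4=0.25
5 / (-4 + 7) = 1.67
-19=-19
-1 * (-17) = 17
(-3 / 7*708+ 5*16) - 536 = -5316 / 7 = -759.43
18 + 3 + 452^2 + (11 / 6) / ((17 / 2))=10420586 / 51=204325.22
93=93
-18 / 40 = -9 / 20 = -0.45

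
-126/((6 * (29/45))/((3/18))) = -315/58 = -5.43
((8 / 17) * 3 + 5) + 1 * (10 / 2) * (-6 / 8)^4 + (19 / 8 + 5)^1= 66885 / 4352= 15.37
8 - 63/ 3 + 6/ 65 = -839/ 65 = -12.91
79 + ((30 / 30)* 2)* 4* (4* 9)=367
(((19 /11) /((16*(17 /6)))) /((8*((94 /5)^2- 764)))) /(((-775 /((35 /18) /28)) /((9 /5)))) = 57 /30464208896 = 0.00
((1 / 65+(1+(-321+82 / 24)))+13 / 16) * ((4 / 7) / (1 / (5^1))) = -985157 / 1092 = -902.16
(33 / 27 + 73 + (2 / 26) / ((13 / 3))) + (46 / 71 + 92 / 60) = 41264006 / 539955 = 76.42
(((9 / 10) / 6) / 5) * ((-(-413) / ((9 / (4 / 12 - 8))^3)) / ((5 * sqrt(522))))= -5024971 * sqrt(58) / 570807000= -0.07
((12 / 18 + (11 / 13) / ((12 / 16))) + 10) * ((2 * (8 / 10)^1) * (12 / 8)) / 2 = 184 / 13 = 14.15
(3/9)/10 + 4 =121/30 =4.03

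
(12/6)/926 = 1/463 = 0.00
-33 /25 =-1.32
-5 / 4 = -1.25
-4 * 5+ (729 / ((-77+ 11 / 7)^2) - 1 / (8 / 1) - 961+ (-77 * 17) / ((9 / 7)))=-557319319 / 278784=-1999.11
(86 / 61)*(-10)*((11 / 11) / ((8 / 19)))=-4085 / 122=-33.48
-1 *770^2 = -592900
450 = 450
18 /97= 0.19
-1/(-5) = 1/5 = 0.20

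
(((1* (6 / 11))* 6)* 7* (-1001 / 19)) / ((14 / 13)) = -21294 / 19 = -1120.74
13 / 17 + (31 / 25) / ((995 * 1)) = 323902 / 422875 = 0.77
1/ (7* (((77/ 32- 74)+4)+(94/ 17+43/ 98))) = -3808/ 1642691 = -0.00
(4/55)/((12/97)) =97/165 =0.59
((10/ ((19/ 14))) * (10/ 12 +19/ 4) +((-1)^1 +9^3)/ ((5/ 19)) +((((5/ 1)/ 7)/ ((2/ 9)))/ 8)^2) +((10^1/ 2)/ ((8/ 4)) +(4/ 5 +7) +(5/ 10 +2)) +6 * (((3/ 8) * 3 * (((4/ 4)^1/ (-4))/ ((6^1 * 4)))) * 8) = 10081395733/ 3575040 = 2819.94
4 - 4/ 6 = 3.33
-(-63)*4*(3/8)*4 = 378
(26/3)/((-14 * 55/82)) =-1066/1155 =-0.92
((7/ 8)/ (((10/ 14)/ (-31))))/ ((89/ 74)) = -56203/ 1780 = -31.57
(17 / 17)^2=1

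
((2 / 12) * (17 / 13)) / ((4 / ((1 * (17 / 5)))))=289 / 1560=0.19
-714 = -714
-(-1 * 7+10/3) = 11/3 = 3.67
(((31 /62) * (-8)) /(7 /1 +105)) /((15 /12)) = -0.03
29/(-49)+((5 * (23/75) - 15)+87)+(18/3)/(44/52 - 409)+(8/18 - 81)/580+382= 1520255921/3342780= 454.79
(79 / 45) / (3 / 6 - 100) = -158 / 8955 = -0.02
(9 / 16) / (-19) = -9 / 304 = -0.03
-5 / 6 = -0.83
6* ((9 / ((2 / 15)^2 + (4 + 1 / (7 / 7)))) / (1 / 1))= 12150 / 1129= 10.76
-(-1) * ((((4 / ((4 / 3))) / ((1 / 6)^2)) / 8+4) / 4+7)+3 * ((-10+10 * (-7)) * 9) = -17189 / 8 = -2148.62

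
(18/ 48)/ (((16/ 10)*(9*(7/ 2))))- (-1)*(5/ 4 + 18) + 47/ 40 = 68653/ 3360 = 20.43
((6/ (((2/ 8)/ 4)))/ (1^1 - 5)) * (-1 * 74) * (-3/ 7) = -5328/ 7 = -761.14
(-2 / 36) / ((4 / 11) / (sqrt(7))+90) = -4235 / 6860684+11 * sqrt(7) / 30873078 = -0.00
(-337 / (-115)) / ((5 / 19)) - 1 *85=-42472 / 575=-73.86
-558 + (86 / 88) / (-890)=-21851323 / 39160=-558.00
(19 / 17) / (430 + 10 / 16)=152 / 58565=0.00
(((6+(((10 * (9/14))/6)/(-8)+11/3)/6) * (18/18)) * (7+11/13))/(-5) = -225811/21840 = -10.34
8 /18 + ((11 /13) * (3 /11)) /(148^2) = 1139035 /2562768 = 0.44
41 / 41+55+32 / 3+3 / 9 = 67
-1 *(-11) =11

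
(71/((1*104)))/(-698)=-71/72592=-0.00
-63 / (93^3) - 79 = -7060474 / 89373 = -79.00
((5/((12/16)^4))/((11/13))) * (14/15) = 17.43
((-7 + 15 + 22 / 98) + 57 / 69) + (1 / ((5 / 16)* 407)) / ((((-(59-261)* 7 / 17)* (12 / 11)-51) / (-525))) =924090760 / 103288423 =8.95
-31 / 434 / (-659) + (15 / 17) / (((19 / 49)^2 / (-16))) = -5316384103 / 56619962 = -93.90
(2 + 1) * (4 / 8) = 3 / 2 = 1.50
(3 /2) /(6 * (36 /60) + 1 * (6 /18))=45 /118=0.38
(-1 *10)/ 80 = -1/ 8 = -0.12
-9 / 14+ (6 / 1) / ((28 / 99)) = 144 / 7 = 20.57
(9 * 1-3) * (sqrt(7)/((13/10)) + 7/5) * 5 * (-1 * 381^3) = -16591902300 * sqrt(7)/13-2322866322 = -5699639188.41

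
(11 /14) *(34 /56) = 187 /392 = 0.48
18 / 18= 1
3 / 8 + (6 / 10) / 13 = 219 / 520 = 0.42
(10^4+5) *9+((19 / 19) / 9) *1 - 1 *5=810361 / 9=90040.11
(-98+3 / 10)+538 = 440.30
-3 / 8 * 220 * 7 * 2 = -1155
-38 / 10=-19 / 5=-3.80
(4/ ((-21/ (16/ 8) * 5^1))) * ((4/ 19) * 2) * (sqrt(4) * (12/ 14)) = -256/ 4655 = -0.05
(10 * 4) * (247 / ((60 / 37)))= 18278 / 3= 6092.67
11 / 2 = 5.50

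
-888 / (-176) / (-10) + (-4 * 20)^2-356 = 1329569 / 220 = 6043.50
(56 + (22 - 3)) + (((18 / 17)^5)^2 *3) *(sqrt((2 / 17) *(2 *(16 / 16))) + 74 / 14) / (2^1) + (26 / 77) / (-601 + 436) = 10711401679872 *sqrt(17) / 34271896307633 + 2280599861954831281 / 25613202505204545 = 90.33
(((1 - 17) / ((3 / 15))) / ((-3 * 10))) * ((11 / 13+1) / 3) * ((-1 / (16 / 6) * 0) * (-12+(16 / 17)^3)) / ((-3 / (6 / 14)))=0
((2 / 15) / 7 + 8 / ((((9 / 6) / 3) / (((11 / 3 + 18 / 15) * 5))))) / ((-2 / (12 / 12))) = -20441 / 105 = -194.68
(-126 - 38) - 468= -632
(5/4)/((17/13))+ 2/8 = 41/34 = 1.21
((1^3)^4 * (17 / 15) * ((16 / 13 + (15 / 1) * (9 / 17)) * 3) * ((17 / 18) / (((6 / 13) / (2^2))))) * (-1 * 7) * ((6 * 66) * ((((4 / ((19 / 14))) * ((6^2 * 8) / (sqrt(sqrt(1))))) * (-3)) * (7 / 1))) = 1198207245312 / 95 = 12612707845.39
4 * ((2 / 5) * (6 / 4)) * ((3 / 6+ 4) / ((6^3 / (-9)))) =-9 / 20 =-0.45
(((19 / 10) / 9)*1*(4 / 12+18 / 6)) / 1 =19 / 27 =0.70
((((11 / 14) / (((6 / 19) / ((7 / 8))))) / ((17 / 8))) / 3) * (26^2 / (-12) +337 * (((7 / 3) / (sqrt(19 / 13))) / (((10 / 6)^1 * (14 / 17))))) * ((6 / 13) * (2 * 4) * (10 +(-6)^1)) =-43472 / 153 +29656 * sqrt(247) / 195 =2106.03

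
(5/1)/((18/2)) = 5/9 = 0.56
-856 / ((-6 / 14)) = 5992 / 3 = 1997.33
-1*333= -333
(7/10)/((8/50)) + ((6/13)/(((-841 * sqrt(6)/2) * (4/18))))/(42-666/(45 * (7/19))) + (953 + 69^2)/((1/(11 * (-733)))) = -368575821/8-315 * sqrt(6)/699712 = -46071977.63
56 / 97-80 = -7704 / 97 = -79.42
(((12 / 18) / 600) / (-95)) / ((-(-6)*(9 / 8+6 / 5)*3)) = -1 / 3578175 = -0.00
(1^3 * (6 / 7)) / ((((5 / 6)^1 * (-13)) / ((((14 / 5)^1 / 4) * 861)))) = -15498 / 325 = -47.69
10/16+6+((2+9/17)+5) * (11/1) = 12165/136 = 89.45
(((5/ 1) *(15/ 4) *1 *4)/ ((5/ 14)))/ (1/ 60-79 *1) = -2.66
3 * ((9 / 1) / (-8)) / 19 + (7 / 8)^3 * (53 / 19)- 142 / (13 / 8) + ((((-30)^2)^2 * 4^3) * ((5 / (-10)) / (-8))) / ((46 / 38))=7784874585665 / 2908672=2676436.05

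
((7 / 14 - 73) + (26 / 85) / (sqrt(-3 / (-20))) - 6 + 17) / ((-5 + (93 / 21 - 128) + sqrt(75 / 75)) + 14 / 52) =0.48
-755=-755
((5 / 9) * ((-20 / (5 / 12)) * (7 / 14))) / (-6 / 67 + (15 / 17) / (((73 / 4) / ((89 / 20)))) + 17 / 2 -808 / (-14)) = -46562320 / 231670413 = -0.20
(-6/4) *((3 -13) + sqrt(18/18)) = 27/2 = 13.50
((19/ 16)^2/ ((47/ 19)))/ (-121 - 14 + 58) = -6859/ 926464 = -0.01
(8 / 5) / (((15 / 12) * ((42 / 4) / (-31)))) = -1984 / 525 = -3.78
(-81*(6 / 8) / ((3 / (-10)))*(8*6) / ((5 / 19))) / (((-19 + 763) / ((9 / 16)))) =13851 / 496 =27.93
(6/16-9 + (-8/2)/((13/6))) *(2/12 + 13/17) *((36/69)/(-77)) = 9405/142324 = 0.07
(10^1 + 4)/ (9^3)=14/ 729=0.02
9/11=0.82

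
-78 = -78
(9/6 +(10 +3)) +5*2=24.50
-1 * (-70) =70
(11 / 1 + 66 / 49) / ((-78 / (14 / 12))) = -605 / 3276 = -0.18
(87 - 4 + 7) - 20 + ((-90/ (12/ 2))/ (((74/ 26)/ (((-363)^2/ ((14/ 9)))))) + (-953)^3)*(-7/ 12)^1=448572322441/ 888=505149011.76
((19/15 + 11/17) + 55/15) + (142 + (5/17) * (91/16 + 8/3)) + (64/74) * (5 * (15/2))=540111/2960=182.47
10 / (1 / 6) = 60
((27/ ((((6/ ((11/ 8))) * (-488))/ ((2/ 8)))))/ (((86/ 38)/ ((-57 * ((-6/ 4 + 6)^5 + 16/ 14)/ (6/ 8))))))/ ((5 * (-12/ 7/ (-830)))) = 408958005621/ 21487616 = 19032.27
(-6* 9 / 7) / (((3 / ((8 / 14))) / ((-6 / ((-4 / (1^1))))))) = -108 / 49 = -2.20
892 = 892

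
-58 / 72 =-29 / 36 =-0.81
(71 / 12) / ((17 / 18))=213 / 34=6.26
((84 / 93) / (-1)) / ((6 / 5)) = -70 / 93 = -0.75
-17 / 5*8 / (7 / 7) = -136 / 5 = -27.20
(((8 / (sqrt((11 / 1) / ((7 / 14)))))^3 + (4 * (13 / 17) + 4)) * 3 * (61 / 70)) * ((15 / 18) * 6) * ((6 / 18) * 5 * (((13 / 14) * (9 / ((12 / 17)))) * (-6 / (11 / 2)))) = -1070550 / 539 - 19412640 * sqrt(22) / 65219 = -3382.30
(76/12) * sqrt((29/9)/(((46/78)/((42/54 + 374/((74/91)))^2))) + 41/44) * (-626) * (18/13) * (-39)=11894 * sqrt(296315803949629827)/28083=230548256.24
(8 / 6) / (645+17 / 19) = 19 / 9204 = 0.00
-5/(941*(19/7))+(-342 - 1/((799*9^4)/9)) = -342.00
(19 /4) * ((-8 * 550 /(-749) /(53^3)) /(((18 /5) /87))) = 1515250 /334526619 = 0.00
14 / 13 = 1.08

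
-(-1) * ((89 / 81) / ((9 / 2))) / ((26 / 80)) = 7120 / 9477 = 0.75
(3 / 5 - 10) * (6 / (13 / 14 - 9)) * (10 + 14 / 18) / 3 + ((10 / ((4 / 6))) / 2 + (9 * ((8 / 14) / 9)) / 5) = 2329189 / 71190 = 32.72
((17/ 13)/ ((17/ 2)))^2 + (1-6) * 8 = -6756/ 169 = -39.98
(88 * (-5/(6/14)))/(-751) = 1.37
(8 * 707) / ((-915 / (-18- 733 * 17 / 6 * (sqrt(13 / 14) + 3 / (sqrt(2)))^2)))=5034244 * sqrt(91) / 915 + 191606696 / 2745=122286.91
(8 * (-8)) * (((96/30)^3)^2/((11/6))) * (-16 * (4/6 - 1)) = -34359738368/171875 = -199911.21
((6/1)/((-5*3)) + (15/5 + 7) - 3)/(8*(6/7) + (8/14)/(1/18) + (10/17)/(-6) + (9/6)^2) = 47124/137765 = 0.34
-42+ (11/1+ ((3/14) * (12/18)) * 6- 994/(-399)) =-11033/399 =-27.65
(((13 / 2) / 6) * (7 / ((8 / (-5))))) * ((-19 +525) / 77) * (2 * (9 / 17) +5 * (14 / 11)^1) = -231.18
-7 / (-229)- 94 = -21519 / 229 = -93.97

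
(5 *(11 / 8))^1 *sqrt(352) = 55 *sqrt(22) / 2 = 128.99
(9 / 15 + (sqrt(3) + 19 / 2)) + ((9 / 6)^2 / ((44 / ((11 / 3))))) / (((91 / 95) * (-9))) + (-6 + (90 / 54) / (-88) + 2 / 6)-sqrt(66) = -sqrt(66) + sqrt(3) + 351763 / 80080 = -2.00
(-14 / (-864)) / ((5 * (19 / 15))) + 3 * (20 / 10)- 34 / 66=165149 / 30096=5.49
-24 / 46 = -12 / 23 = -0.52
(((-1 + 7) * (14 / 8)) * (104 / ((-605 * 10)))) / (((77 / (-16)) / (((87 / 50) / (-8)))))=-6786 / 831875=-0.01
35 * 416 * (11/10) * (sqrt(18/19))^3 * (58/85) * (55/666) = 832.20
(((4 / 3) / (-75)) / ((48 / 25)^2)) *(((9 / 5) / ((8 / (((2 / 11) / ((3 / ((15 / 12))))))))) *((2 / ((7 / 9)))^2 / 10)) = -15 / 275968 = -0.00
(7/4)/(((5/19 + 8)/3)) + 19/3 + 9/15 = 71297/9420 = 7.57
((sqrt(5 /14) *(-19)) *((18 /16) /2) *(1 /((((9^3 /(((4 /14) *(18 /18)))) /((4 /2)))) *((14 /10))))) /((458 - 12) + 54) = -19 *sqrt(70) /22226400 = -0.00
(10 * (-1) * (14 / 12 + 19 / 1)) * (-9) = 1815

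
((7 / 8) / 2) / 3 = 7 / 48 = 0.15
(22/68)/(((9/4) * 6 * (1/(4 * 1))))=44/459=0.10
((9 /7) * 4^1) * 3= 108 /7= 15.43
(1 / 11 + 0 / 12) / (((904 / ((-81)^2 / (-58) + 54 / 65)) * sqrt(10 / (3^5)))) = -3809997 * sqrt(30) / 374888800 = -0.06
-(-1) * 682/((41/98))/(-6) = -33418/123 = -271.69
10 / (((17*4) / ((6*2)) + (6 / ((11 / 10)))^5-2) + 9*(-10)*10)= 4831530 / 1899733861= 0.00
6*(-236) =-1416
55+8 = 63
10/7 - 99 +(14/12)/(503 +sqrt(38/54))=-9331230161/95637136 - 7 *sqrt(57)/13662448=-97.57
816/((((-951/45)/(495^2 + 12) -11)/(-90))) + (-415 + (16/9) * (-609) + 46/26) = 4084304224660/788412729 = 5180.41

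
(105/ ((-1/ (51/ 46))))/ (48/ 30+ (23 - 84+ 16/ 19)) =1.99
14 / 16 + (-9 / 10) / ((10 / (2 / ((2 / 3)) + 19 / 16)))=797 / 1600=0.50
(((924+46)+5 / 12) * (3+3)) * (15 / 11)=174675 / 22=7939.77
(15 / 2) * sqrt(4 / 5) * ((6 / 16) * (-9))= -81 * sqrt(5) / 8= -22.64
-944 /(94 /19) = -8968 /47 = -190.81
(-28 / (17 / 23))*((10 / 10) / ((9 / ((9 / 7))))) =-92 / 17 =-5.41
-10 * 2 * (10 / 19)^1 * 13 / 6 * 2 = -2600 / 57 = -45.61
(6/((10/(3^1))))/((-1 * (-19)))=9/95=0.09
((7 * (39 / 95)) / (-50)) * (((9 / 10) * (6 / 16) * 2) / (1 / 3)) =-22113 / 190000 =-0.12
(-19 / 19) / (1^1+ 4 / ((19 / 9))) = -19 / 55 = -0.35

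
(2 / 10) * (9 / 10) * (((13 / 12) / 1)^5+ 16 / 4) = 1366621 / 1382400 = 0.99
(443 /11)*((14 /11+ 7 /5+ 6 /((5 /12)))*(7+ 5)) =4991724 /605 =8250.78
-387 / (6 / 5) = -645 / 2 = -322.50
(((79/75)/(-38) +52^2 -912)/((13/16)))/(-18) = -20428484/166725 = -122.53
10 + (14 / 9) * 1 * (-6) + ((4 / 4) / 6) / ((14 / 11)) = 67 / 84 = 0.80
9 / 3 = 3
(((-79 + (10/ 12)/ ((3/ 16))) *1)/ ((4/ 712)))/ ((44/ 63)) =-38003/ 2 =-19001.50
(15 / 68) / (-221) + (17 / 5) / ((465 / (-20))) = -0.15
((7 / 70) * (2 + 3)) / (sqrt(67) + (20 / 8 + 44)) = 93 / 8381 -2 * sqrt(67) / 8381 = 0.01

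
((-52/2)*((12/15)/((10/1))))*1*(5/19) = -0.55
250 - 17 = 233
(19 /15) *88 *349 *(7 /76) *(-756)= -13543992 /5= -2708798.40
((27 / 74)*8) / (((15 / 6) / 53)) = 11448 / 185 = 61.88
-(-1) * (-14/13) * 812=-11368/13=-874.46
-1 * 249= -249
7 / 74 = 0.09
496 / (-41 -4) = -496 / 45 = -11.02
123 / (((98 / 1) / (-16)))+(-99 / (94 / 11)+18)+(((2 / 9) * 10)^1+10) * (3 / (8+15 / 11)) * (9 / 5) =-3139791 / 474418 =-6.62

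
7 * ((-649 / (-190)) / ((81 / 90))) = 4543 / 171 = 26.57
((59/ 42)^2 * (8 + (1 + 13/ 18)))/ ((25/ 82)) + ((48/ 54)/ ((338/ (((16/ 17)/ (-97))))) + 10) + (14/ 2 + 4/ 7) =50879610085/ 632048508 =80.50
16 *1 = 16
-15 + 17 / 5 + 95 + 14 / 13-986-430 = -86549 / 65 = -1331.52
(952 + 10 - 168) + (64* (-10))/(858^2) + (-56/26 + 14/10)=729948277/920205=793.25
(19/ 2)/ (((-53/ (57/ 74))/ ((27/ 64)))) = -29241/ 502016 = -0.06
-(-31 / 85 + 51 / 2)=-4273 / 170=-25.14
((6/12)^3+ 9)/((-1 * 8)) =-73/64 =-1.14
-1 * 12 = -12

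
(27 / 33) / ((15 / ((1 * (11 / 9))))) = 1 / 15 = 0.07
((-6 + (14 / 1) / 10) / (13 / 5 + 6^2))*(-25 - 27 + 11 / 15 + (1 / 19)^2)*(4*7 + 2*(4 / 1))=76615944 / 348365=219.93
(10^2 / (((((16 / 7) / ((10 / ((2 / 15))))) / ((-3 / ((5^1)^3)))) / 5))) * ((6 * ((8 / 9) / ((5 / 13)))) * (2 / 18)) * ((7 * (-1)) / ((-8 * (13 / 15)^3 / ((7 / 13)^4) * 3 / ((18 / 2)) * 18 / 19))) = -217.08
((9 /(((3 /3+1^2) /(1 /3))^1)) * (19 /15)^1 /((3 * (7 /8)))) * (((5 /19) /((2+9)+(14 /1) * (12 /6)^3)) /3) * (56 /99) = 32 /109593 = 0.00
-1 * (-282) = 282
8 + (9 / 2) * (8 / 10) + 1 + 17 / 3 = 274 / 15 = 18.27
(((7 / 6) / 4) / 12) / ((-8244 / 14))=-49 / 1187136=-0.00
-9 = -9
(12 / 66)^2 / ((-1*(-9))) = 4 / 1089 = 0.00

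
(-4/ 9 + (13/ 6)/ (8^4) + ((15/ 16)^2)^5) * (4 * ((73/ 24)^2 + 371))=174572013642344825/ 1424967069597696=122.51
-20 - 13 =-33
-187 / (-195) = 187 / 195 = 0.96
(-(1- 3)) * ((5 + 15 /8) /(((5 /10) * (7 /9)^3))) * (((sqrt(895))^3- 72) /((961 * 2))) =-721710 /329623 + 35885025 * sqrt(895) /1318492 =812.04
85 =85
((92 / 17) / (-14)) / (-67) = 0.01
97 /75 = 1.29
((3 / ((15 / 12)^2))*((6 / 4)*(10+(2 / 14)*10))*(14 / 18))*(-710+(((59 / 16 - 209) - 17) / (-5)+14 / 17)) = -7232088 / 425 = -17016.68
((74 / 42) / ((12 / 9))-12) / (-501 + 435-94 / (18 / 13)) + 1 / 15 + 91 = 9225841 / 101220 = 91.15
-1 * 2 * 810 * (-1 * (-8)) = -12960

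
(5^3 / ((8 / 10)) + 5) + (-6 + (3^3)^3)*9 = 709017 / 4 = 177254.25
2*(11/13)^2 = 242/169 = 1.43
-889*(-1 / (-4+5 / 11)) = -250.74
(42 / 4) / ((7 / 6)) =9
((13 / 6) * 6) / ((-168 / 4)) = -13 / 42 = -0.31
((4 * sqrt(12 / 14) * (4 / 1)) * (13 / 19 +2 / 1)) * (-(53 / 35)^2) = -2292144 * sqrt(42) / 162925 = -91.18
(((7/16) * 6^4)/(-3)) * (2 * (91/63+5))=-2436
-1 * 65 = -65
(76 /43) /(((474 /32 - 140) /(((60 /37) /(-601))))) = 72960 /1915250573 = 0.00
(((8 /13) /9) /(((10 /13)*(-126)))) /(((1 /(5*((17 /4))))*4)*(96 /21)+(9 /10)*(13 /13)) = -68 /169695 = -0.00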